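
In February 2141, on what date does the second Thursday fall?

February 9, 2141

February 1, 2141 is a Wednesday.
The first Thursday is therefore February 2 (1 days later).
The second Thursday is 2 + 1×7 = February 9.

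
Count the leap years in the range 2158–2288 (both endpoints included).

Multiples of 4 in [2158,2288]: 33.
Of those, multiples of 100: 1 (not leap unless ÷400).
Multiples of 400: 0.
Leap years = 33 − 1 + 0 = 32.

32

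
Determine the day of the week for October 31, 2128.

Sunday

Doomsday rule: the anchor day for the 2100s is Sunday. For year 28: 28÷12 = 2 r 4, and 4÷4 = 1, so 2+4+1 = 7.
Sunday + 7 ≡ Sunday — that's 2128's doomsday.
In October the doomsday date is Oct 10.
Oct 31 is 21 days after Oct 10; 21 mod 7 = 0, so Sunday + 0 = Sunday.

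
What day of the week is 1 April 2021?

Thursday

Doomsday rule: the anchor day for the 2000s is Tuesday. For year 21: 21÷12 = 1 r 9, and 9÷4 = 2, so 1+9+2 = 12.
Tuesday + 12 ≡ Sunday — that's 2021's doomsday.
In April the doomsday date is Apr 4.
Apr 1 is 3 days before Apr 4; 3 mod 7 = 3, so Sunday − 3 = Thursday.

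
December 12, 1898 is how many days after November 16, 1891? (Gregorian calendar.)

2583

Nov 16, 1891 → Nov 16, 1892: 366 days (Feb 29, 1892 is in that span).
Nov 16, 1892 → Nov 16, 1893: 365 days.
Nov 16, 1893 → Nov 16, 1894: 365 days.
Nov 16, 1894 → Nov 16, 1895: 365 days.
Nov 16, 1895 → Nov 16, 1896: 366 days (Feb 29, 1896 is in that span).
Nov 16, 1896 → Nov 16, 1897: 365 days.
Nov 16, 1897 → Dec 16, 1897: 30 days (November has 30).
Dec 16, 1897 → Jan 16, 1898: 31 days (December has 31).
Jan 16, 1898 → Feb 16, 1898: 31 days (January has 31).
Feb 16, 1898 → Mar 16, 1898: 28 days (February has 28).
Mar 16, 1898 → Apr 16, 1898: 31 days (March has 31).
Apr 16, 1898 → May 16, 1898: 30 days (April has 30).
May 16, 1898 → Jun 16, 1898: 31 days (May has 31).
Jun 16, 1898 → Jul 16, 1898: 30 days (June has 30).
Jul 16, 1898 → Aug 16, 1898: 31 days (July has 31).
Aug 16, 1898 → Sep 16, 1898: 31 days (August has 31).
Sep 16, 1898 → Oct 16, 1898: 30 days (September has 30).
Oct 16, 1898 → Nov 16, 1898: 31 days (October has 31).
Nov 16, 1898 → Dec 12, 1898: 26 days.
Total: 2583 days.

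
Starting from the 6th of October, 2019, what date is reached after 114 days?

January 28, 2020

Oct has 31 days: +26 → Nov 1, 2019 (88 left).
Nov has 30 days: +30 → Dec 1, 2019 (58 left).
Dec has 31 days: +31 → Jan 1, 2020 (27 left).
+27 → Jan 28, 2020.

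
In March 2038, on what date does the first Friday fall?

March 1, 2038 is a Monday.
The first Friday is therefore March 5 (4 days later).

March 5, 2038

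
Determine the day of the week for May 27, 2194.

Tuesday

Doomsday rule: the anchor day for the 2100s is Sunday. For year 94: 94÷12 = 7 r 10, and 10÷4 = 2, so 7+10+2 = 19.
Sunday + 19 ≡ Friday — that's 2194's doomsday.
In May the doomsday date is May 9.
May 27 is 18 days after May 9; 18 mod 7 = 4, so Friday + 4 = Tuesday.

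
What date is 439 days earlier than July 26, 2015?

May 13, 2014

−365 (one year) → Jul 26, 2014 (74 left).
−26 → Jun 30, 2014 (end of Jun, 30 days; 48 left).
−30 → May 31, 2014 (end of May, 31 days; 18 left).
−18 → May 13, 2014.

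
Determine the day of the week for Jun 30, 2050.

Doomsday rule: the anchor day for the 2000s is Tuesday. For year 50: 50÷12 = 4 r 2, and 2÷4 = 0, so 4+2+0 = 6.
Tuesday + 6 ≡ Monday — that's 2050's doomsday.
In June the doomsday date is Jun 6.
Jun 30 is 24 days after Jun 6; 24 mod 7 = 3, so Monday + 3 = Thursday.

Thursday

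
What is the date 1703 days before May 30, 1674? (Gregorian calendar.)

−365 (one year) → May 30, 1673 (1338 left).
−365 (one year) → May 30, 1672 (973 left).
−366 (one year; includes Feb 29, 1672) → May 30, 1671 (607 left).
−365 (one year) → May 30, 1670 (242 left).
−30 → Apr 30, 1670 (end of Apr, 30 days; 212 left).
−30 → Mar 31, 1670 (end of Mar, 31 days; 182 left).
−31 → Feb 28, 1670 (end of Feb, 28 days; 151 left).
−28 → Jan 31, 1670 (end of Jan, 31 days; 123 left).
−31 → Dec 31, 1669 (end of Dec, 31 days; 92 left).
−31 → Nov 30, 1669 (end of Nov, 30 days; 61 left).
−30 → Oct 31, 1669 (end of Oct, 31 days; 31 left).
−31 → Sep 30, 1669 (end of Sep, 30 days; 0 left).

September 30, 1669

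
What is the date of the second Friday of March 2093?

March 1, 2093 is a Sunday.
The first Friday is therefore March 6 (5 days later).
The second Friday is 6 + 1×7 = March 13.

March 13, 2093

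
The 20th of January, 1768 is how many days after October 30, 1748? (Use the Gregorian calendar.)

Oct 30, 1748 → Oct 30, 1749: 365 days.
Oct 30, 1749 → Oct 30, 1750: 365 days.
Oct 30, 1750 → Oct 30, 1751: 365 days.
Oct 30, 1751 → Oct 30, 1752: 366 days (Feb 29, 1752 is in that span).
Oct 30, 1752 → Oct 30, 1753: 365 days.
Oct 30, 1753 → Oct 30, 1754: 365 days.
Oct 30, 1754 → Oct 30, 1755: 365 days.
Oct 30, 1755 → Oct 30, 1756: 366 days (Feb 29, 1756 is in that span).
Oct 30, 1756 → Oct 30, 1757: 365 days.
Oct 30, 1757 → Oct 30, 1758: 365 days.
Oct 30, 1758 → Oct 30, 1759: 365 days.
Oct 30, 1759 → Oct 30, 1760: 366 days (Feb 29, 1760 is in that span).
Oct 30, 1760 → Oct 30, 1761: 365 days.
Oct 30, 1761 → Oct 30, 1762: 365 days.
Oct 30, 1762 → Oct 30, 1763: 365 days.
Oct 30, 1763 → Oct 30, 1764: 366 days (Feb 29, 1764 is in that span).
Oct 30, 1764 → Oct 30, 1765: 365 days.
Oct 30, 1765 → Oct 30, 1766: 365 days.
Oct 30, 1766 → Oct 30, 1767: 365 days.
Oct 30, 1767 → Nov 30, 1767: 31 days (October has 31).
Nov 30, 1767 → Dec 30, 1767: 30 days (November has 30).
Dec 30, 1767 → Jan 20, 1768: 21 days.
Total: 7021 days.

7021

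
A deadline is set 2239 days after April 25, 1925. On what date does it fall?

+365 (one year) → Apr 25, 1926 (1874 left).
+365 (one year) → Apr 25, 1927 (1509 left).
+366 (one year; includes Feb 29, 1928) → Apr 25, 1928 (1143 left).
+365 (one year) → Apr 25, 1929 (778 left).
+365 (one year) → Apr 25, 1930 (413 left).
+365 (one year) → Apr 25, 1931 (48 left).
Apr has 30 days: +6 → May 1, 1931 (42 left).
May has 31 days: +31 → Jun 1, 1931 (11 left).
+11 → Jun 12, 1931.

June 12, 1931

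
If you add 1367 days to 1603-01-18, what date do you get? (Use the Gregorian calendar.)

+365 (one year) → Jan 18, 1604 (1002 left).
+366 (one year; includes Feb 29, 1604) → Jan 18, 1605 (636 left).
+365 (one year) → Jan 18, 1606 (271 left).
Jan has 31 days: +14 → Feb 1, 1606 (257 left).
Feb has 28 days: +28 → Mar 1, 1606 (229 left).
Mar has 31 days: +31 → Apr 1, 1606 (198 left).
Apr has 30 days: +30 → May 1, 1606 (168 left).
May has 31 days: +31 → Jun 1, 1606 (137 left).
Jun has 30 days: +30 → Jul 1, 1606 (107 left).
Jul has 31 days: +31 → Aug 1, 1606 (76 left).
Aug has 31 days: +31 → Sep 1, 1606 (45 left).
Sep has 30 days: +30 → Oct 1, 1606 (15 left).
+15 → Oct 16, 1606.

October 16, 1606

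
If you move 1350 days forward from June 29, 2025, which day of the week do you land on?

Saturday

Jun 29, 2025 is a Sunday.
1350 mod 7 = 6, so 1350 days after a Sunday is Sunday + 6 = Saturday.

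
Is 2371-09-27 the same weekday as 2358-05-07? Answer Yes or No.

No

From May 7, 2358 to Sep 27, 2371 is 4891 days.
4891 mod 7 = 5, so they are different weekdays.
(May 7, 2358 is a Wednesday; Sep 27, 2371 is a Monday.)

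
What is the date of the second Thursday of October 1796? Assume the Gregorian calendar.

October 13, 1796

October 1, 1796 is a Saturday.
The first Thursday is therefore October 6 (5 days later).
The second Thursday is 6 + 1×7 = October 13.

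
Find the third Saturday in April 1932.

April 16, 1932

April 1, 1932 is a Friday.
The first Saturday is therefore April 2 (1 days later).
The third Saturday is 2 + 2×7 = April 16.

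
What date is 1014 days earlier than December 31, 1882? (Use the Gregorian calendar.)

−365 (one year) → Dec 31, 1881 (649 left).
−365 (one year) → Dec 31, 1880 (284 left).
−31 → Nov 30, 1880 (end of Nov, 30 days; 253 left).
−30 → Oct 31, 1880 (end of Oct, 31 days; 223 left).
−31 → Sep 30, 1880 (end of Sep, 30 days; 192 left).
−30 → Aug 31, 1880 (end of Aug, 31 days; 162 left).
−31 → Jul 31, 1880 (end of Jul, 31 days; 131 left).
−31 → Jun 30, 1880 (end of Jun, 30 days; 100 left).
−30 → May 31, 1880 (end of May, 31 days; 70 left).
−31 → Apr 30, 1880 (end of Apr, 30 days; 39 left).
−30 → Mar 31, 1880 (end of Mar, 31 days; 9 left).
−9 → Mar 22, 1880.

March 22, 1880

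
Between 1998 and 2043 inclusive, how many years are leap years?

Multiples of 4 in [1998,2043]: 11.
Of those, multiples of 100: 1 (not leap unless ÷400).
Multiples of 400: 1.
Leap years = 11 − 1 + 1 = 11.

11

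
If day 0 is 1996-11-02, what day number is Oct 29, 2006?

Nov 2, 1996 → Nov 2, 1997: 365 days.
Nov 2, 1997 → Nov 2, 1998: 365 days.
Nov 2, 1998 → Nov 2, 1999: 365 days.
Nov 2, 1999 → Nov 2, 2000: 366 days (Feb 29, 2000 is in that span).
Nov 2, 2000 → Nov 2, 2001: 365 days.
Nov 2, 2001 → Nov 2, 2002: 365 days.
Nov 2, 2002 → Nov 2, 2003: 365 days.
Nov 2, 2003 → Nov 2, 2004: 366 days (Feb 29, 2004 is in that span).
Nov 2, 2004 → Nov 2, 2005: 365 days.
Nov 2, 2005 → Dec 2, 2005: 30 days (November has 30).
Dec 2, 2005 → Jan 2, 2006: 31 days (December has 31).
Jan 2, 2006 → Feb 2, 2006: 31 days (January has 31).
Feb 2, 2006 → Mar 2, 2006: 28 days (February has 28).
Mar 2, 2006 → Apr 2, 2006: 31 days (March has 31).
Apr 2, 2006 → May 2, 2006: 30 days (April has 30).
May 2, 2006 → Jun 2, 2006: 31 days (May has 31).
Jun 2, 2006 → Jul 2, 2006: 30 days (June has 30).
Jul 2, 2006 → Aug 2, 2006: 31 days (July has 31).
Aug 2, 2006 → Sep 2, 2006: 31 days (August has 31).
Sep 2, 2006 → Oct 2, 2006: 30 days (September has 30).
Oct 2, 2006 → Oct 29, 2006: 27 days.
Total: 3648 days.

3648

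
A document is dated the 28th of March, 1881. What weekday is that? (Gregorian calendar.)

Doomsday rule: the anchor day for the 1800s is Friday. For year 81: 81÷12 = 6 r 9, and 9÷4 = 2, so 6+9+2 = 17.
Friday + 17 ≡ Monday — that's 1881's doomsday.
In March the doomsday date is Mar 14.
Mar 28 is 14 days after Mar 14; 14 mod 7 = 0, so Monday + 0 = Monday.

Monday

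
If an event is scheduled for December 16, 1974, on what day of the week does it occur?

Monday

Doomsday rule: the anchor day for the 1900s is Wednesday. For year 74: 74÷12 = 6 r 2, and 2÷4 = 0, so 6+2+0 = 8.
Wednesday + 8 ≡ Thursday — that's 1974's doomsday.
In December the doomsday date is Dec 12.
Dec 16 is 4 days after Dec 12; 4 mod 7 = 4, so Thursday + 4 = Monday.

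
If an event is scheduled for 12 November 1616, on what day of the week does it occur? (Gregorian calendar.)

Doomsday rule: the anchor day for the 1600s is Tuesday. For year 16: 16÷12 = 1 r 4, and 4÷4 = 1, so 1+4+1 = 6.
Tuesday + 6 ≡ Monday — that's 1616's doomsday.
In November the doomsday date is Nov 7.
Nov 12 is 5 days after Nov 7; 5 mod 7 = 5, so Monday + 5 = Saturday.

Saturday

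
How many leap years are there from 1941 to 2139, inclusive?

48

Multiples of 4 in [1941,2139]: 49.
Of those, multiples of 100: 2 (not leap unless ÷400).
Multiples of 400: 1.
Leap years = 49 − 2 + 1 = 48.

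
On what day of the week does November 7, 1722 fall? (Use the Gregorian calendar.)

Saturday

Doomsday rule: the anchor day for the 1700s is Sunday. For year 22: 22÷12 = 1 r 10, and 10÷4 = 2, so 1+10+2 = 13.
Sunday + 13 ≡ Saturday — that's 1722's doomsday.
In November the doomsday date is Nov 7.
Nov 7 is the doomsday itself: Saturday.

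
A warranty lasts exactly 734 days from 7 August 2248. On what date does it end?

August 11, 2250

+365 (one year) → Aug 7, 2249 (369 left).
Aug has 31 days: +25 → Sep 1, 2249 (344 left).
Sep has 30 days: +30 → Oct 1, 2249 (314 left).
Oct has 31 days: +31 → Nov 1, 2249 (283 left).
Nov has 30 days: +30 → Dec 1, 2249 (253 left).
Dec has 31 days: +31 → Jan 1, 2250 (222 left).
Jan has 31 days: +31 → Feb 1, 2250 (191 left).
Feb has 28 days: +28 → Mar 1, 2250 (163 left).
Mar has 31 days: +31 → Apr 1, 2250 (132 left).
Apr has 30 days: +30 → May 1, 2250 (102 left).
May has 31 days: +31 → Jun 1, 2250 (71 left).
Jun has 30 days: +30 → Jul 1, 2250 (41 left).
Jul has 31 days: +31 → Aug 1, 2250 (10 left).
+10 → Aug 11, 2250.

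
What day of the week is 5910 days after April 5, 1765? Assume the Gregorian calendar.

Apr 5, 1765 is a Friday.
5910 mod 7 = 2, so 5910 days after a Friday is Friday + 2 = Sunday.

Sunday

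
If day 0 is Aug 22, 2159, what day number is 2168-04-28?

3172

Aug 22, 2159 → Aug 22, 2160: 366 days (Feb 29, 2160 is in that span).
Aug 22, 2160 → Aug 22, 2161: 365 days.
Aug 22, 2161 → Aug 22, 2162: 365 days.
Aug 22, 2162 → Aug 22, 2163: 365 days.
Aug 22, 2163 → Aug 22, 2164: 366 days (Feb 29, 2164 is in that span).
Aug 22, 2164 → Aug 22, 2165: 365 days.
Aug 22, 2165 → Aug 22, 2166: 365 days.
Aug 22, 2166 → Aug 22, 2167: 365 days.
Aug 22, 2167 → Sep 22, 2167: 31 days (August has 31).
Sep 22, 2167 → Oct 22, 2167: 30 days (September has 30).
Oct 22, 2167 → Nov 22, 2167: 31 days (October has 31).
Nov 22, 2167 → Dec 22, 2167: 30 days (November has 30).
Dec 22, 2167 → Jan 22, 2168: 31 days (December has 31).
Jan 22, 2168 → Feb 22, 2168: 31 days (January has 31).
Feb 22, 2168 → Mar 22, 2168: 29 days (February has 29).
Mar 22, 2168 → Apr 22, 2168: 31 days (March has 31).
Apr 22, 2168 → Apr 28, 2168: 6 days.
Total: 3172 days.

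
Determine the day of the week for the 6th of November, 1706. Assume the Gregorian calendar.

Doomsday rule: the anchor day for the 1700s is Sunday. For year 06: 6÷12 = 0 r 6, and 6÷4 = 1, so 0+6+1 = 7.
Sunday + 7 ≡ Sunday — that's 1706's doomsday.
In November the doomsday date is Nov 7.
Nov 6 is 1 day before Nov 7; 1 mod 7 = 1, so Sunday − 1 = Saturday.

Saturday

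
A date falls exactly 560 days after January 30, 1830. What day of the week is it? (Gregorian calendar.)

First find the weekday of Jan 30, 1830. Doomsday rule: the anchor day for the 1800s is Friday. For year 30: 30÷12 = 2 r 6, and 6÷4 = 1, so 2+6+1 = 9.
Friday + 9 ≡ Sunday — that's 1830's doomsday.
In January the doomsday date is Jan 3 (1830 is not a leap year).
Jan 30 is 27 days after Jan 3; 27 mod 7 = 6, so Sunday + 6 = Saturday.
560 mod 7 = 0, so 560 days after a Saturday is Saturday + 0 = Saturday.

Saturday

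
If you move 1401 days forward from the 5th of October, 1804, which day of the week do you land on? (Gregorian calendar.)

Saturday

First find the weekday of Oct 5, 1804. Doomsday rule: the anchor day for the 1800s is Friday. For year 04: 4÷12 = 0 r 4, and 4÷4 = 1, so 0+4+1 = 5.
Friday + 5 ≡ Wednesday — that's 1804's doomsday.
In October the doomsday date is Oct 10.
Oct 5 is 5 days before Oct 10; 5 mod 7 = 5, so Wednesday − 5 = Friday.
1401 mod 7 = 1, so 1401 days after a Friday is Friday + 1 = Saturday.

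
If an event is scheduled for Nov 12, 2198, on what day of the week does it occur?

Doomsday rule: the anchor day for the 2100s is Sunday. For year 98: 98÷12 = 8 r 2, and 2÷4 = 0, so 8+2+0 = 10.
Sunday + 10 ≡ Wednesday — that's 2198's doomsday.
In November the doomsday date is Nov 7.
Nov 12 is 5 days after Nov 7; 5 mod 7 = 5, so Wednesday + 5 = Monday.

Monday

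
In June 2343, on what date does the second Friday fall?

June 11, 2343

June 1, 2343 is a Tuesday.
The first Friday is therefore June 4 (3 days later).
The second Friday is 4 + 1×7 = June 11.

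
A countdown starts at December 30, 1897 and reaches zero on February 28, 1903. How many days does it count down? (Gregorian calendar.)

1885

Dec 30, 1897 → Dec 30, 1898: 365 days.
Dec 30, 1898 → Dec 30, 1899: 365 days.
Dec 30, 1899 → Dec 30, 1900: 365 days.
Dec 30, 1900 → Dec 30, 1901: 365 days.
Dec 30, 1901 → Dec 30, 1902: 365 days.
Dec 30, 1902 → Jan 30, 1903: 31 days (December has 31).
Jan 30, 1903 → Feb 28, 1903: 29 days.
Total: 1885 days.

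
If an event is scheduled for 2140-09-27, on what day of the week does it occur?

January 1, 2140 is a Friday.
Jan 1, 2140 → Feb 1, 2140: 31 days (January has 31).
Feb 1, 2140 → Mar 1, 2140: 29 days (February has 29).
Mar 1, 2140 → Apr 1, 2140: 31 days (March has 31).
Apr 1, 2140 → May 1, 2140: 30 days (April has 30).
May 1, 2140 → Jun 1, 2140: 31 days (May has 31).
Jun 1, 2140 → Jul 1, 2140: 30 days (June has 30).
Jul 1, 2140 → Aug 1, 2140: 31 days (July has 31).
Aug 1, 2140 → Sep 1, 2140: 31 days (August has 31).
Sep 1, 2140 → Sep 27, 2140: 26 days.
Total: 270 days.
270 mod 7 = 4, so Friday + 4 = Tuesday.

Tuesday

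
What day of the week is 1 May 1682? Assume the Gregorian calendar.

Doomsday rule: the anchor day for the 1600s is Tuesday. For year 82: 82÷12 = 6 r 10, and 10÷4 = 2, so 6+10+2 = 18.
Tuesday + 18 ≡ Saturday — that's 1682's doomsday.
In May the doomsday date is May 9.
May 1 is 8 days before May 9; 8 mod 7 = 1, so Saturday − 1 = Friday.

Friday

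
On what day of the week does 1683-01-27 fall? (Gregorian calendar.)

Wednesday

Doomsday rule: the anchor day for the 1600s is Tuesday. For year 83: 83÷12 = 6 r 11, and 11÷4 = 2, so 6+11+2 = 19.
Tuesday + 19 ≡ Sunday — that's 1683's doomsday.
In January the doomsday date is Jan 3 (1683 is not a leap year).
Jan 27 is 24 days after Jan 3; 24 mod 7 = 3, so Sunday + 3 = Wednesday.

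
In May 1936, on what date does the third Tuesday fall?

May 19, 1936

May 1, 1936 is a Friday.
The first Tuesday is therefore May 5 (4 days later).
The third Tuesday is 5 + 2×7 = May 19.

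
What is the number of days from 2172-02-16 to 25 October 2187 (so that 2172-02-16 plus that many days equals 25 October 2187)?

Feb 16, 2172 → Feb 16, 2173: 366 days (Feb 29, 2172 is in that span).
Feb 16, 2173 → Feb 16, 2174: 365 days.
Feb 16, 2174 → Feb 16, 2175: 365 days.
Feb 16, 2175 → Feb 16, 2176: 365 days.
Feb 16, 2176 → Feb 16, 2177: 366 days (Feb 29, 2176 is in that span).
Feb 16, 2177 → Feb 16, 2178: 365 days.
Feb 16, 2178 → Feb 16, 2179: 365 days.
Feb 16, 2179 → Feb 16, 2180: 365 days.
Feb 16, 2180 → Feb 16, 2181: 366 days (Feb 29, 2180 is in that span).
Feb 16, 2181 → Feb 16, 2182: 365 days.
Feb 16, 2182 → Feb 16, 2183: 365 days.
Feb 16, 2183 → Feb 16, 2184: 365 days.
Feb 16, 2184 → Feb 16, 2185: 366 days (Feb 29, 2184 is in that span).
Feb 16, 2185 → Feb 16, 2186: 365 days.
Feb 16, 2186 → Feb 16, 2187: 365 days.
Feb 16, 2187 → Mar 16, 2187: 28 days (February has 28).
Mar 16, 2187 → Apr 16, 2187: 31 days (March has 31).
Apr 16, 2187 → May 16, 2187: 30 days (April has 30).
May 16, 2187 → Jun 16, 2187: 31 days (May has 31).
Jun 16, 2187 → Jul 16, 2187: 30 days (June has 30).
Jul 16, 2187 → Aug 16, 2187: 31 days (July has 31).
Aug 16, 2187 → Sep 16, 2187: 31 days (August has 31).
Sep 16, 2187 → Oct 16, 2187: 30 days (September has 30).
Oct 16, 2187 → Oct 25, 2187: 9 days.
Total: 5730 days.

5730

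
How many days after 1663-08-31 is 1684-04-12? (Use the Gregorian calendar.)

Aug 31, 1663 → Aug 31, 1664: 366 days (Feb 29, 1664 is in that span).
Aug 31, 1664 → Aug 31, 1665: 365 days.
Aug 31, 1665 → Aug 31, 1666: 365 days.
Aug 31, 1666 → Aug 31, 1667: 365 days.
Aug 31, 1667 → Aug 31, 1668: 366 days (Feb 29, 1668 is in that span).
Aug 31, 1668 → Aug 31, 1669: 365 days.
Aug 31, 1669 → Aug 31, 1670: 365 days.
Aug 31, 1670 → Aug 31, 1671: 365 days.
Aug 31, 1671 → Aug 31, 1672: 366 days (Feb 29, 1672 is in that span).
Aug 31, 1672 → Aug 31, 1673: 365 days.
Aug 31, 1673 → Aug 31, 1674: 365 days.
Aug 31, 1674 → Aug 31, 1675: 365 days.
Aug 31, 1675 → Aug 31, 1676: 366 days (Feb 29, 1676 is in that span).
Aug 31, 1676 → Aug 31, 1677: 365 days.
Aug 31, 1677 → Aug 31, 1678: 365 days.
Aug 31, 1678 → Aug 31, 1679: 365 days.
Aug 31, 1679 → Aug 31, 1680: 366 days (Feb 29, 1680 is in that span).
Aug 31, 1680 → Aug 31, 1681: 365 days.
Aug 31, 1681 → Aug 31, 1682: 365 days.
Aug 31, 1682 → Aug 31, 1683: 365 days.
Aug 31, 1683 → Sep 30, 1683: 30 days (August has 31).
Sep 30, 1683 → Oct 30, 1683: 30 days (September has 30).
Oct 30, 1683 → Nov 30, 1683: 31 days (October has 31).
Nov 30, 1683 → Dec 30, 1683: 30 days (November has 30).
Dec 30, 1683 → Jan 30, 1684: 31 days (December has 31).
Jan 30, 1684 → Feb 29, 1684: 30 days (January has 31).
Feb 29, 1684 → Mar 29, 1684: 29 days (February has 29).
Mar 29, 1684 → Apr 12, 1684: 14 days.
Total: 7530 days.

7530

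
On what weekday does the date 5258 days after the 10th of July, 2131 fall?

First find the weekday of Jul 10, 2131. Doomsday rule: the anchor day for the 2100s is Sunday. For year 31: 31÷12 = 2 r 7, and 7÷4 = 1, so 2+7+1 = 10.
Sunday + 10 ≡ Wednesday — that's 2131's doomsday.
In July the doomsday date is Jul 11.
Jul 10 is 1 day before Jul 11; 1 mod 7 = 1, so Wednesday − 1 = Tuesday.
5258 mod 7 = 1, so 5258 days after a Tuesday is Tuesday + 1 = Wednesday.

Wednesday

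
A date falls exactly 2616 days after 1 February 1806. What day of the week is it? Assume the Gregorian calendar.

Thursday

First find the weekday of Feb 1, 1806. Doomsday rule: the anchor day for the 1800s is Friday. For year 06: 6÷12 = 0 r 6, and 6÷4 = 1, so 0+6+1 = 7.
Friday + 7 ≡ Friday — that's 1806's doomsday.
In February the doomsday date is Feb 28 (1806 is not a leap year).
Feb 1 is 27 days before Feb 28; 27 mod 7 = 6, so Friday − 6 = Saturday.
2616 mod 7 = 5, so 2616 days after a Saturday is Saturday + 5 = Thursday.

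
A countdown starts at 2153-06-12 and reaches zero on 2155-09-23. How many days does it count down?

Jun 12, 2153 → Jun 12, 2154: 365 days.
Jun 12, 2154 → Jun 12, 2155: 365 days.
Jun 12, 2155 → Jul 12, 2155: 30 days (June has 30).
Jul 12, 2155 → Aug 12, 2155: 31 days (July has 31).
Aug 12, 2155 → Sep 12, 2155: 31 days (August has 31).
Sep 12, 2155 → Sep 23, 2155: 11 days.
Total: 833 days.

833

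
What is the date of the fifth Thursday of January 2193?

January 31, 2193

January 1, 2193 is a Tuesday.
The first Thursday is therefore January 3 (2 days later).
The fifth Thursday is 3 + 4×7 = January 31.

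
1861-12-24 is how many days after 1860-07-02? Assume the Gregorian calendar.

540

Jul 2, 1860 → Jul 2, 1861: 365 days.
Jul 2, 1861 → Aug 2, 1861: 31 days (July has 31).
Aug 2, 1861 → Sep 2, 1861: 31 days (August has 31).
Sep 2, 1861 → Oct 2, 1861: 30 days (September has 30).
Oct 2, 1861 → Nov 2, 1861: 31 days (October has 31).
Nov 2, 1861 → Dec 2, 1861: 30 days (November has 30).
Dec 2, 1861 → Dec 24, 1861: 22 days.
Total: 540 days.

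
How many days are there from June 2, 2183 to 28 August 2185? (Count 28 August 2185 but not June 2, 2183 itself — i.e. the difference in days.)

818

Jun 2, 2183 → Jun 2, 2184: 366 days (Feb 29, 2184 is in that span).
Jun 2, 2184 → Jun 2, 2185: 365 days.
Jun 2, 2185 → Jul 2, 2185: 30 days (June has 30).
Jul 2, 2185 → Aug 2, 2185: 31 days (July has 31).
Aug 2, 2185 → Aug 28, 2185: 26 days.
Total: 818 days.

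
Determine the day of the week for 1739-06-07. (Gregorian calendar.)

Doomsday rule: the anchor day for the 1700s is Sunday. For year 39: 39÷12 = 3 r 3, and 3÷4 = 0, so 3+3+0 = 6.
Sunday + 6 ≡ Saturday — that's 1739's doomsday.
In June the doomsday date is Jun 6.
Jun 7 is 1 day after Jun 6; 1 mod 7 = 1, so Saturday + 1 = Sunday.

Sunday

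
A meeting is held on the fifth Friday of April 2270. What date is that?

April 29, 2270

April 1, 2270 is a Friday.
The first Friday is therefore April 1 (same day).
The fifth Friday is 1 + 4×7 = April 29.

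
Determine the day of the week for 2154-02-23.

Saturday

January 1, 2154 is a Tuesday.
Jan 1, 2154 → Feb 1, 2154: 31 days (January has 31).
Feb 1, 2154 → Feb 23, 2154: 22 days.
Total: 53 days.
53 mod 7 = 4, so Tuesday + 4 = Saturday.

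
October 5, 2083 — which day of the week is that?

Tuesday

Doomsday rule: the anchor day for the 2000s is Tuesday. For year 83: 83÷12 = 6 r 11, and 11÷4 = 2, so 6+11+2 = 19.
Tuesday + 19 ≡ Sunday — that's 2083's doomsday.
In October the doomsday date is Oct 10.
Oct 5 is 5 days before Oct 10; 5 mod 7 = 5, so Sunday − 5 = Tuesday.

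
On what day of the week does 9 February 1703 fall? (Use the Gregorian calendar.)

Doomsday rule: the anchor day for the 1700s is Sunday. For year 03: 3÷12 = 0 r 3, and 3÷4 = 0, so 0+3+0 = 3.
Sunday + 3 ≡ Wednesday — that's 1703's doomsday.
In February the doomsday date is Feb 28 (1703 is not a leap year).
Feb 9 is 19 days before Feb 28; 19 mod 7 = 5, so Wednesday − 5 = Friday.

Friday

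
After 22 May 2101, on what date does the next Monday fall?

May 22, 2101 is a Sunday.
From Sunday to the next Monday is 1 day.
May 22, 2101 + 1 = May 23, 2101.

May 23, 2101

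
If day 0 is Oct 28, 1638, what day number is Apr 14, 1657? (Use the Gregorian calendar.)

Oct 28, 1638 → Oct 28, 1639: 365 days.
Oct 28, 1639 → Oct 28, 1640: 366 days (Feb 29, 1640 is in that span).
Oct 28, 1640 → Oct 28, 1641: 365 days.
Oct 28, 1641 → Oct 28, 1642: 365 days.
Oct 28, 1642 → Oct 28, 1643: 365 days.
Oct 28, 1643 → Oct 28, 1644: 366 days (Feb 29, 1644 is in that span).
Oct 28, 1644 → Oct 28, 1645: 365 days.
Oct 28, 1645 → Oct 28, 1646: 365 days.
Oct 28, 1646 → Oct 28, 1647: 365 days.
Oct 28, 1647 → Oct 28, 1648: 366 days (Feb 29, 1648 is in that span).
Oct 28, 1648 → Oct 28, 1649: 365 days.
Oct 28, 1649 → Oct 28, 1650: 365 days.
Oct 28, 1650 → Oct 28, 1651: 365 days.
Oct 28, 1651 → Oct 28, 1652: 366 days (Feb 29, 1652 is in that span).
Oct 28, 1652 → Oct 28, 1653: 365 days.
Oct 28, 1653 → Oct 28, 1654: 365 days.
Oct 28, 1654 → Oct 28, 1655: 365 days.
Oct 28, 1655 → Oct 28, 1656: 366 days (Feb 29, 1656 is in that span).
Oct 28, 1656 → Nov 28, 1656: 31 days (October has 31).
Nov 28, 1656 → Dec 28, 1656: 30 days (November has 30).
Dec 28, 1656 → Jan 28, 1657: 31 days (December has 31).
Jan 28, 1657 → Feb 28, 1657: 31 days (January has 31).
Feb 28, 1657 → Mar 28, 1657: 28 days (February has 28).
Mar 28, 1657 → Apr 14, 1657: 17 days.
Total: 6743 days.

6743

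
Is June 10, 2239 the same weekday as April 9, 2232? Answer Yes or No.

From Apr 9, 2232 to Jun 10, 2239 is 2618 days.
2618 mod 7 = 0, so they are the same weekday.
(Apr 9, 2232 is a Monday; Jun 10, 2239 is a Monday.)

Yes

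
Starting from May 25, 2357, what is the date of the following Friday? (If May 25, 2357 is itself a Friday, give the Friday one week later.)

May 25, 2357 is a Saturday.
From Saturday to the next Friday is 6 days.
May 25, 2357 + 6 = May 31, 2357.

May 31, 2357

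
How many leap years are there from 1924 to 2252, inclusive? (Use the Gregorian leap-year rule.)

81

Multiples of 4 in [1924,2252]: 83.
Of those, multiples of 100: 3 (not leap unless ÷400).
Multiples of 400: 1.
Leap years = 83 − 3 + 1 = 81.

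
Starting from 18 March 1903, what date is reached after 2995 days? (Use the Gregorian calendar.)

May 30, 1911

+366 (one year; includes Feb 29, 1904) → Mar 18, 1904 (2629 left).
+365 (one year) → Mar 18, 1905 (2264 left).
+365 (one year) → Mar 18, 1906 (1899 left).
+365 (one year) → Mar 18, 1907 (1534 left).
+366 (one year; includes Feb 29, 1908) → Mar 18, 1908 (1168 left).
+365 (one year) → Mar 18, 1909 (803 left).
+365 (one year) → Mar 18, 1910 (438 left).
+365 (one year) → Mar 18, 1911 (73 left).
Mar has 31 days: +14 → Apr 1, 1911 (59 left).
Apr has 30 days: +30 → May 1, 1911 (29 left).
+29 → May 30, 1911.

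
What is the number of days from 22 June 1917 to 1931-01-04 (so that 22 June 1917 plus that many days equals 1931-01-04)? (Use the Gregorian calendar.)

Jun 22, 1917 → Jun 22, 1918: 365 days.
Jun 22, 1918 → Jun 22, 1919: 365 days.
Jun 22, 1919 → Jun 22, 1920: 366 days (Feb 29, 1920 is in that span).
Jun 22, 1920 → Jun 22, 1921: 365 days.
Jun 22, 1921 → Jun 22, 1922: 365 days.
Jun 22, 1922 → Jun 22, 1923: 365 days.
Jun 22, 1923 → Jun 22, 1924: 366 days (Feb 29, 1924 is in that span).
Jun 22, 1924 → Jun 22, 1925: 365 days.
Jun 22, 1925 → Jun 22, 1926: 365 days.
Jun 22, 1926 → Jun 22, 1927: 365 days.
Jun 22, 1927 → Jun 22, 1928: 366 days (Feb 29, 1928 is in that span).
Jun 22, 1928 → Jun 22, 1929: 365 days.
Jun 22, 1929 → Jun 22, 1930: 365 days.
Jun 22, 1930 → Jul 22, 1930: 30 days (June has 30).
Jul 22, 1930 → Aug 22, 1930: 31 days (July has 31).
Aug 22, 1930 → Sep 22, 1930: 31 days (August has 31).
Sep 22, 1930 → Oct 22, 1930: 30 days (September has 30).
Oct 22, 1930 → Nov 22, 1930: 31 days (October has 31).
Nov 22, 1930 → Dec 22, 1930: 30 days (November has 30).
Dec 22, 1930 → Jan 4, 1931: 13 days.
Total: 4944 days.

4944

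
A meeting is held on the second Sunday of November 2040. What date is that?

November 11, 2040

November 1, 2040 is a Thursday.
The first Sunday is therefore November 4 (3 days later).
The second Sunday is 4 + 1×7 = November 11.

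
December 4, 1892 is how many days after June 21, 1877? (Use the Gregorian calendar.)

5645

Jun 21, 1877 → Jun 21, 1878: 365 days.
Jun 21, 1878 → Jun 21, 1879: 365 days.
Jun 21, 1879 → Jun 21, 1880: 366 days (Feb 29, 1880 is in that span).
Jun 21, 1880 → Jun 21, 1881: 365 days.
Jun 21, 1881 → Jun 21, 1882: 365 days.
Jun 21, 1882 → Jun 21, 1883: 365 days.
Jun 21, 1883 → Jun 21, 1884: 366 days (Feb 29, 1884 is in that span).
Jun 21, 1884 → Jun 21, 1885: 365 days.
Jun 21, 1885 → Jun 21, 1886: 365 days.
Jun 21, 1886 → Jun 21, 1887: 365 days.
Jun 21, 1887 → Jun 21, 1888: 366 days (Feb 29, 1888 is in that span).
Jun 21, 1888 → Jun 21, 1889: 365 days.
Jun 21, 1889 → Jun 21, 1890: 365 days.
Jun 21, 1890 → Jun 21, 1891: 365 days.
Jun 21, 1891 → Jun 21, 1892: 366 days (Feb 29, 1892 is in that span).
Jun 21, 1892 → Jul 21, 1892: 30 days (June has 30).
Jul 21, 1892 → Aug 21, 1892: 31 days (July has 31).
Aug 21, 1892 → Sep 21, 1892: 31 days (August has 31).
Sep 21, 1892 → Oct 21, 1892: 30 days (September has 30).
Oct 21, 1892 → Nov 21, 1892: 31 days (October has 31).
Nov 21, 1892 → Dec 4, 1892: 13 days.
Total: 5645 days.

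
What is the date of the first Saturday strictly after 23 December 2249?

December 29, 2249

Dec 23, 2249 is a Sunday.
From Sunday to the next Saturday is 6 days.
Dec 23, 2249 + 6 = Dec 29, 2249.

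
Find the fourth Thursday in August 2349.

August 25, 2349

August 1, 2349 is a Monday.
The first Thursday is therefore August 4 (3 days later).
The fourth Thursday is 4 + 3×7 = August 25.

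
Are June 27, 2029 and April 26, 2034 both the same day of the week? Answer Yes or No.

From Jun 27, 2029 to Apr 26, 2034 is 1764 days.
1764 mod 7 = 0, so they are the same weekday.
(Jun 27, 2029 is a Wednesday; Apr 26, 2034 is a Wednesday.)

Yes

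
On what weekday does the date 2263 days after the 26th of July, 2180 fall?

Friday

Jul 26, 2180 is a Wednesday.
2263 mod 7 = 2, so 2263 days after a Wednesday is Wednesday + 2 = Friday.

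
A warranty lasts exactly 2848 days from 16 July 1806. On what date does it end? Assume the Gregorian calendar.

+365 (one year) → Jul 16, 1807 (2483 left).
+366 (one year; includes Feb 29, 1808) → Jul 16, 1808 (2117 left).
+365 (one year) → Jul 16, 1809 (1752 left).
+365 (one year) → Jul 16, 1810 (1387 left).
+365 (one year) → Jul 16, 1811 (1022 left).
+366 (one year; includes Feb 29, 1812) → Jul 16, 1812 (656 left).
+365 (one year) → Jul 16, 1813 (291 left).
Jul has 31 days: +16 → Aug 1, 1813 (275 left).
Aug has 31 days: +31 → Sep 1, 1813 (244 left).
Sep has 30 days: +30 → Oct 1, 1813 (214 left).
Oct has 31 days: +31 → Nov 1, 1813 (183 left).
Nov has 30 days: +30 → Dec 1, 1813 (153 left).
Dec has 31 days: +31 → Jan 1, 1814 (122 left).
Jan has 31 days: +31 → Feb 1, 1814 (91 left).
Feb has 28 days: +28 → Mar 1, 1814 (63 left).
Mar has 31 days: +31 → Apr 1, 1814 (32 left).
Apr has 30 days: +30 → May 1, 1814 (2 left).
+2 → May 3, 1814.

May 3, 1814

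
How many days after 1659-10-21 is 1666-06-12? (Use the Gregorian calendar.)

Oct 21, 1659 → Oct 21, 1660: 366 days (Feb 29, 1660 is in that span).
Oct 21, 1660 → Oct 21, 1661: 365 days.
Oct 21, 1661 → Oct 21, 1662: 365 days.
Oct 21, 1662 → Oct 21, 1663: 365 days.
Oct 21, 1663 → Oct 21, 1664: 366 days (Feb 29, 1664 is in that span).
Oct 21, 1664 → Oct 21, 1665: 365 days.
Oct 21, 1665 → Nov 21, 1665: 31 days (October has 31).
Nov 21, 1665 → Dec 21, 1665: 30 days (November has 30).
Dec 21, 1665 → Jan 21, 1666: 31 days (December has 31).
Jan 21, 1666 → Feb 21, 1666: 31 days (January has 31).
Feb 21, 1666 → Mar 21, 1666: 28 days (February has 28).
Mar 21, 1666 → Apr 21, 1666: 31 days (March has 31).
Apr 21, 1666 → May 21, 1666: 30 days (April has 30).
May 21, 1666 → Jun 12, 1666: 22 days.
Total: 2426 days.

2426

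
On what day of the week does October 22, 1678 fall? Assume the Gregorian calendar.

Saturday

Doomsday rule: the anchor day for the 1600s is Tuesday. For year 78: 78÷12 = 6 r 6, and 6÷4 = 1, so 6+6+1 = 13.
Tuesday + 13 ≡ Monday — that's 1678's doomsday.
In October the doomsday date is Oct 10.
Oct 22 is 12 days after Oct 10; 12 mod 7 = 5, so Monday + 5 = Saturday.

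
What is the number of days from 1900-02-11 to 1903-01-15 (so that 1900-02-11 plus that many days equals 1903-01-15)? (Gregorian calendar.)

1068

Feb 11, 1900 → Feb 11, 1901: 365 days.
Feb 11, 1901 → Feb 11, 1902: 365 days.
Feb 11, 1902 → Mar 11, 1902: 28 days (February has 28).
Mar 11, 1902 → Apr 11, 1902: 31 days (March has 31).
Apr 11, 1902 → May 11, 1902: 30 days (April has 30).
May 11, 1902 → Jun 11, 1902: 31 days (May has 31).
Jun 11, 1902 → Jul 11, 1902: 30 days (June has 30).
Jul 11, 1902 → Aug 11, 1902: 31 days (July has 31).
Aug 11, 1902 → Sep 11, 1902: 31 days (August has 31).
Sep 11, 1902 → Oct 11, 1902: 30 days (September has 30).
Oct 11, 1902 → Nov 11, 1902: 31 days (October has 31).
Nov 11, 1902 → Dec 11, 1902: 30 days (November has 30).
Dec 11, 1902 → Jan 11, 1903: 31 days (December has 31).
Jan 11, 1903 → Jan 15, 1903: 4 days.
Total: 1068 days.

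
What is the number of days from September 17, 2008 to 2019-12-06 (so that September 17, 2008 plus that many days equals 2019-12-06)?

4097

Sep 17, 2008 → Sep 17, 2009: 365 days.
Sep 17, 2009 → Sep 17, 2010: 365 days.
Sep 17, 2010 → Sep 17, 2011: 365 days.
Sep 17, 2011 → Sep 17, 2012: 366 days (Feb 29, 2012 is in that span).
Sep 17, 2012 → Sep 17, 2013: 365 days.
Sep 17, 2013 → Sep 17, 2014: 365 days.
Sep 17, 2014 → Sep 17, 2015: 365 days.
Sep 17, 2015 → Sep 17, 2016: 366 days (Feb 29, 2016 is in that span).
Sep 17, 2016 → Sep 17, 2017: 365 days.
Sep 17, 2017 → Sep 17, 2018: 365 days.
Sep 17, 2018 → Sep 17, 2019: 365 days.
Sep 17, 2019 → Oct 17, 2019: 30 days (September has 30).
Oct 17, 2019 → Nov 17, 2019: 31 days (October has 31).
Nov 17, 2019 → Dec 6, 2019: 19 days.
Total: 4097 days.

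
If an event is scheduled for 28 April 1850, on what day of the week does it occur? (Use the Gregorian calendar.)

Sunday

Doomsday rule: the anchor day for the 1800s is Friday. For year 50: 50÷12 = 4 r 2, and 2÷4 = 0, so 4+2+0 = 6.
Friday + 6 ≡ Thursday — that's 1850's doomsday.
In April the doomsday date is Apr 4.
Apr 28 is 24 days after Apr 4; 24 mod 7 = 3, so Thursday + 3 = Sunday.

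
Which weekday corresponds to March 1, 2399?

Doomsday rule: the anchor day for the 2300s is Wednesday. For year 99: 99÷12 = 8 r 3, and 3÷4 = 0, so 8+3+0 = 11.
Wednesday + 11 ≡ Sunday — that's 2399's doomsday.
In March the doomsday date is Mar 14.
Mar 1 is 13 days before Mar 14; 13 mod 7 = 6, so Sunday − 6 = Monday.

Monday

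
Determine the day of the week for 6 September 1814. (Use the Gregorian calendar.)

Doomsday rule: the anchor day for the 1800s is Friday. For year 14: 14÷12 = 1 r 2, and 2÷4 = 0, so 1+2+0 = 3.
Friday + 3 ≡ Monday — that's 1814's doomsday.
In September the doomsday date is Sep 5.
Sep 6 is 1 day after Sep 5; 1 mod 7 = 1, so Monday + 1 = Tuesday.

Tuesday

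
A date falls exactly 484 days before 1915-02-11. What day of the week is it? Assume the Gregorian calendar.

Wednesday

Feb 11, 1915 is a Thursday.
484 mod 7 = 1, so 484 days before a Thursday is Thursday − 1 = Wednesday.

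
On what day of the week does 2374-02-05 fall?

Tuesday

Doomsday rule: the anchor day for the 2300s is Wednesday. For year 74: 74÷12 = 6 r 2, and 2÷4 = 0, so 6+2+0 = 8.
Wednesday + 8 ≡ Thursday — that's 2374's doomsday.
In February the doomsday date is Feb 28 (2374 is not a leap year).
Feb 5 is 23 days before Feb 28; 23 mod 7 = 2, so Thursday − 2 = Tuesday.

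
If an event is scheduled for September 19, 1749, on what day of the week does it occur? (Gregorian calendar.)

Friday

Doomsday rule: the anchor day for the 1700s is Sunday. For year 49: 49÷12 = 4 r 1, and 1÷4 = 0, so 4+1+0 = 5.
Sunday + 5 ≡ Friday — that's 1749's doomsday.
In September the doomsday date is Sep 5.
Sep 19 is 14 days after Sep 5; 14 mod 7 = 0, so Friday + 0 = Friday.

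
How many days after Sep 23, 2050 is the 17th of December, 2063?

Sep 23, 2050 → Sep 23, 2051: 365 days.
Sep 23, 2051 → Sep 23, 2052: 366 days (Feb 29, 2052 is in that span).
Sep 23, 2052 → Sep 23, 2053: 365 days.
Sep 23, 2053 → Sep 23, 2054: 365 days.
Sep 23, 2054 → Sep 23, 2055: 365 days.
Sep 23, 2055 → Sep 23, 2056: 366 days (Feb 29, 2056 is in that span).
Sep 23, 2056 → Sep 23, 2057: 365 days.
Sep 23, 2057 → Sep 23, 2058: 365 days.
Sep 23, 2058 → Sep 23, 2059: 365 days.
Sep 23, 2059 → Sep 23, 2060: 366 days (Feb 29, 2060 is in that span).
Sep 23, 2060 → Sep 23, 2061: 365 days.
Sep 23, 2061 → Sep 23, 2062: 365 days.
Sep 23, 2062 → Sep 23, 2063: 365 days.
Sep 23, 2063 → Oct 23, 2063: 30 days (September has 30).
Oct 23, 2063 → Nov 23, 2063: 31 days (October has 31).
Nov 23, 2063 → Dec 17, 2063: 24 days.
Total: 4833 days.

4833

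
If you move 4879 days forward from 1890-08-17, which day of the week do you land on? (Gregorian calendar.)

First find the weekday of Aug 17, 1890. Doomsday rule: the anchor day for the 1800s is Friday. For year 90: 90÷12 = 7 r 6, and 6÷4 = 1, so 7+6+1 = 14.
Friday + 14 ≡ Friday — that's 1890's doomsday.
In August the doomsday date is Aug 8.
Aug 17 is 9 days after Aug 8; 9 mod 7 = 2, so Friday + 2 = Sunday.
4879 mod 7 = 0, so 4879 days after a Sunday is Sunday + 0 = Sunday.

Sunday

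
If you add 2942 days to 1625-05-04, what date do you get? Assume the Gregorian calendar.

+365 (one year) → May 4, 1626 (2577 left).
+365 (one year) → May 4, 1627 (2212 left).
+366 (one year; includes Feb 29, 1628) → May 4, 1628 (1846 left).
+365 (one year) → May 4, 1629 (1481 left).
+365 (one year) → May 4, 1630 (1116 left).
+365 (one year) → May 4, 1631 (751 left).
+366 (one year; includes Feb 29, 1632) → May 4, 1632 (385 left).
May has 31 days: +28 → Jun 1, 1632 (357 left).
Jun has 30 days: +30 → Jul 1, 1632 (327 left).
Jul has 31 days: +31 → Aug 1, 1632 (296 left).
Aug has 31 days: +31 → Sep 1, 1632 (265 left).
Sep has 30 days: +30 → Oct 1, 1632 (235 left).
Oct has 31 days: +31 → Nov 1, 1632 (204 left).
Nov has 30 days: +30 → Dec 1, 1632 (174 left).
Dec has 31 days: +31 → Jan 1, 1633 (143 left).
Jan has 31 days: +31 → Feb 1, 1633 (112 left).
Feb has 28 days: +28 → Mar 1, 1633 (84 left).
Mar has 31 days: +31 → Apr 1, 1633 (53 left).
Apr has 30 days: +30 → May 1, 1633 (23 left).
+23 → May 24, 1633.

May 24, 1633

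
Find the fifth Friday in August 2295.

August 1, 2295 is a Thursday.
The first Friday is therefore August 2 (1 days later).
The fifth Friday is 2 + 4×7 = August 30.

August 30, 2295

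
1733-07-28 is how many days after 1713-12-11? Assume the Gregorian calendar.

7169

Dec 11, 1713 → Dec 11, 1714: 365 days.
Dec 11, 1714 → Dec 11, 1715: 365 days.
Dec 11, 1715 → Dec 11, 1716: 366 days (Feb 29, 1716 is in that span).
Dec 11, 1716 → Dec 11, 1717: 365 days.
Dec 11, 1717 → Dec 11, 1718: 365 days.
Dec 11, 1718 → Dec 11, 1719: 365 days.
Dec 11, 1719 → Dec 11, 1720: 366 days (Feb 29, 1720 is in that span).
Dec 11, 1720 → Dec 11, 1721: 365 days.
Dec 11, 1721 → Dec 11, 1722: 365 days.
Dec 11, 1722 → Dec 11, 1723: 365 days.
Dec 11, 1723 → Dec 11, 1724: 366 days (Feb 29, 1724 is in that span).
Dec 11, 1724 → Dec 11, 1725: 365 days.
Dec 11, 1725 → Dec 11, 1726: 365 days.
Dec 11, 1726 → Dec 11, 1727: 365 days.
Dec 11, 1727 → Dec 11, 1728: 366 days (Feb 29, 1728 is in that span).
Dec 11, 1728 → Dec 11, 1729: 365 days.
Dec 11, 1729 → Dec 11, 1730: 365 days.
Dec 11, 1730 → Dec 11, 1731: 365 days.
Dec 11, 1731 → Dec 11, 1732: 366 days (Feb 29, 1732 is in that span).
Dec 11, 1732 → Jan 11, 1733: 31 days (December has 31).
Jan 11, 1733 → Feb 11, 1733: 31 days (January has 31).
Feb 11, 1733 → Mar 11, 1733: 28 days (February has 28).
Mar 11, 1733 → Apr 11, 1733: 31 days (March has 31).
Apr 11, 1733 → May 11, 1733: 30 days (April has 30).
May 11, 1733 → Jun 11, 1733: 31 days (May has 31).
Jun 11, 1733 → Jul 11, 1733: 30 days (June has 30).
Jul 11, 1733 → Jul 28, 1733: 17 days.
Total: 7169 days.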